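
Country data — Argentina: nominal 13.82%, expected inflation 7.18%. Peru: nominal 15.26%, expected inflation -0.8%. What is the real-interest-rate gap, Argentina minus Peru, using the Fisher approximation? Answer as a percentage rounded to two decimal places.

Argentina: 13.82% − 7.18% = 6.640%
Peru: 15.26% − (-0.8%) = 16.060%
Differential = -9.420% → -9.42%.

-9.42%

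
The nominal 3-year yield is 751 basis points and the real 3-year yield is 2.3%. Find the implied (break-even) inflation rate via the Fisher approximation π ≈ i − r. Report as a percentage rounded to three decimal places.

π ≈ i − r = 7.51% − 2.3% → 5.210%.

5.210%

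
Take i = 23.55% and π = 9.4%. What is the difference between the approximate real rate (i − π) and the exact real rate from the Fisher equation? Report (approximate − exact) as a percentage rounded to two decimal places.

Approximate: r ≈ 23.550% − 9.400% = 14.1500%
Exact: (1 + 0.2355)/(1 + 0.0940) − 1 = 12.9342%
Error = 14.1500% − 12.9342% = 1.2158% → 1.22%.

1.22%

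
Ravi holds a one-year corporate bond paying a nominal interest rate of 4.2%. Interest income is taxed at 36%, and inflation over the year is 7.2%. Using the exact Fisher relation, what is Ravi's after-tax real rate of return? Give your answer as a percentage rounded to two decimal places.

After-tax nominal return = 4.2% × (1 − 0.36) = 2.6880%.
1 + r = 1.02688 / 1.07200 = 0.957910
After-tax real rate = 0.957910 − 1 → -4.21%.

-4.21%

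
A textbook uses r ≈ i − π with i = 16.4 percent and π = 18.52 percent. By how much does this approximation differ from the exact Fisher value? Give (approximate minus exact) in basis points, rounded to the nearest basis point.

-33 basis points

Approximate: r ≈ 16.400% − 18.520% = -2.1200%
Exact: (1 + 0.1640)/(1 + 0.1852) − 1 = -1.7887%
Error = -2.1200% − (-1.7887%) = -0.3313% → -33 basis points.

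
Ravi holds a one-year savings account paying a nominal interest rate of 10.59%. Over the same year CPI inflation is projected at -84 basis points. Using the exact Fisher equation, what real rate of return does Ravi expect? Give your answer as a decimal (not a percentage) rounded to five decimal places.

0.11527

By the Fisher equation, 1 + r = (1 + i)/(1 + π).
1 + r = 1.10590 / 0.99160 = 1.115268
r = 1.115268 − 1 = 11.5268%, i.e. 0.11527.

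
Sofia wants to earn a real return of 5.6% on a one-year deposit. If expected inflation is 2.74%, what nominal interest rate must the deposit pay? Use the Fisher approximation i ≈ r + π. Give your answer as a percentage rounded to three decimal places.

8.340%

i ≈ r + π = 5.6% + 2.74% = 8.340%.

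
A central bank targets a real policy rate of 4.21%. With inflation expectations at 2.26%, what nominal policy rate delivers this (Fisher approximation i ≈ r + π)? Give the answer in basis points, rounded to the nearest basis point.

647 basis points

i ≈ r + π = 4.21% + 2.26% = 647 basis points.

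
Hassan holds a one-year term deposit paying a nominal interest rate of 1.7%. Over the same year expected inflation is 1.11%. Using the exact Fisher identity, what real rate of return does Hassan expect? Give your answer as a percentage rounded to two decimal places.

0.58%

1 + r = 1.01700 / 1.01110 = 1.005835
r = 1.005835 − 1 = 0.5835%, i.e. 0.58%.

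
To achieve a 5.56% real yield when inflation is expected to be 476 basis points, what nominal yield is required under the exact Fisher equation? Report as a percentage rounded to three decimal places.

(1 + i) = (1 + r)(1 + π) = 1.05560 × 1.04760 = 1.10584656
i = 1.10584656 − 1, so the required nominal rate is 10.585%.

10.585%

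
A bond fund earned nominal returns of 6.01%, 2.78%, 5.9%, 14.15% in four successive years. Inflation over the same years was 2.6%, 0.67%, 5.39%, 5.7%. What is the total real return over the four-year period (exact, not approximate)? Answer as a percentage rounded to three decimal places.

Compound the nominal returns: 1.0601 × 1.0278 × 1.0590 × 1.1415 = 1.317126.
Compound inflation: 1.0260 × 1.0067 × 1.0539 × 1.0570 = 1.150593.
Deflate: 1.317126 / 1.150593 = 1.144736.
Total real return = 1.144736 − 1 → 14.474%.

14.474%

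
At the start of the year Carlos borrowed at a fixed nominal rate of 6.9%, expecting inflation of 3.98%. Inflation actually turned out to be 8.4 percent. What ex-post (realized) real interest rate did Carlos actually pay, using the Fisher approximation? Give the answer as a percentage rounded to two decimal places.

-1.50%

Ex-post: 6.9% − 8.4% = -1.500%
So the realized real rate is -1.50%.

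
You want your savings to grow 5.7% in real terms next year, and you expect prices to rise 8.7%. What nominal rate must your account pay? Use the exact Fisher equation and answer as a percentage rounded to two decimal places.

(1 + i) = (1 + r)(1 + π) = 1.05700 × 1.08700 = 1.148959
i = 1.148959 − 1, so the required nominal rate is 14.90%.

14.90%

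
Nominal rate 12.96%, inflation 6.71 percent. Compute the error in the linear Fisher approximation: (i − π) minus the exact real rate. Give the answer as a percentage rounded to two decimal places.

Approximate: r ≈ 12.960% − 6.710% = 6.2500%
Exact: (1 + 0.1296)/(1 + 0.0671) − 1 = 5.8570%
Error = 6.2500% − 5.8570% = 0.3930% → 0.39%.

0.39%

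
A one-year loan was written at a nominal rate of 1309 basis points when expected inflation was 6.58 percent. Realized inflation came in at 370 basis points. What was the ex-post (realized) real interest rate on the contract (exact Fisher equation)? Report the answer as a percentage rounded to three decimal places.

Ex-post: (1 + 0.1309)/(1 + 0.0370) − 1 = 9.0550%
So the realized real rate is 9.055%.

9.055%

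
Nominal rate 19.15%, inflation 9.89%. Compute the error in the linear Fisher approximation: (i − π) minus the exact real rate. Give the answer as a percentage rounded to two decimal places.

Approximate: r ≈ 19.150% − 9.890% = 9.2600%
Exact: (1 + 0.1915)/(1 + 0.0989) − 1 = 8.4266%
Error = 9.2600% − 8.4266% = 0.8334% → 0.83%.

0.83%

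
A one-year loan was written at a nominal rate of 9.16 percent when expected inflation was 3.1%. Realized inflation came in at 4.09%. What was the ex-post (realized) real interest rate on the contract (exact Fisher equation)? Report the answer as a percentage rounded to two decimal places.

Ex-post: (1 + 0.0916)/(1 + 0.0409) − 1 = 4.8708%
So the realized real rate is 4.87%.

4.87%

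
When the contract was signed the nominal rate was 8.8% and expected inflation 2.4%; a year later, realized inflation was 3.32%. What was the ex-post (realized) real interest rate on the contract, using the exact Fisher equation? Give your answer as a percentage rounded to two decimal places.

Ex-post: (1 + 0.0880)/(1 + 0.0332) − 1 = 5.3039%
So the realized real rate is 5.30%.

5.30%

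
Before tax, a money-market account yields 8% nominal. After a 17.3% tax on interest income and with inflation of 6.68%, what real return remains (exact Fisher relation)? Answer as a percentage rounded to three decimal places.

-0.060%

After-tax nominal return = 8% × (1 − 0.173) = 6.6160%.
1 + r = 1.06616 / 1.06680 = 0.999400
After-tax real rate = 0.999400 − 1 → -0.060%.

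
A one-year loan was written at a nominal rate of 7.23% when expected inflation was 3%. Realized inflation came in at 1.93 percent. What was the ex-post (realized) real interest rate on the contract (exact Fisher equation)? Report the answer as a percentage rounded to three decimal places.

Ex-post: (1 + 0.0723)/(1 + 0.0193) − 1 = 5.1996%
So the realized real rate is 5.200%.

5.200%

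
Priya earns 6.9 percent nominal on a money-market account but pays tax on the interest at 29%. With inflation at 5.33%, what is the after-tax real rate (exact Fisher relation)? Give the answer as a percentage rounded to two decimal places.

-0.41%

After-tax nominal return = 6.9% × (1 − 0.29) = 4.8990%.
1 + r = 1.04899 / 1.05330 = 0.995908
After-tax real rate = 0.995908 − 1 → -0.41%.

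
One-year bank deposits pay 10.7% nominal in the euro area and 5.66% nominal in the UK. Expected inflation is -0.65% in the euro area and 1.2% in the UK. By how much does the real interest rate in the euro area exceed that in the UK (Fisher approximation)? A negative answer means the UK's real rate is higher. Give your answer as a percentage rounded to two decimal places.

6.89%

The euro area: 10.7% − (-0.65%) = 11.350%
The UK: 5.66% − 1.2% = 4.460%
Differential = 6.890% → 6.89%.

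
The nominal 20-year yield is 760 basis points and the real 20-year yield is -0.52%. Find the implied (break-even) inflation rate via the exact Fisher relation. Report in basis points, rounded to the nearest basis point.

816 basis points

(1 + π) = (1 + i)/(1 + r) = 1.07600 / 0.99480 = 1.081624
Break-even inflation = 1.081624 − 1 → 816 basis points.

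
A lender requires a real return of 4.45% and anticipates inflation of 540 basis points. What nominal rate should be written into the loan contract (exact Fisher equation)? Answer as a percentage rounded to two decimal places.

(1 + i) = (1 + r)(1 + π) = 1.04450 × 1.05400 = 1.100903
i = 1.100903 − 1, so the required nominal rate is 10.09%.

10.09%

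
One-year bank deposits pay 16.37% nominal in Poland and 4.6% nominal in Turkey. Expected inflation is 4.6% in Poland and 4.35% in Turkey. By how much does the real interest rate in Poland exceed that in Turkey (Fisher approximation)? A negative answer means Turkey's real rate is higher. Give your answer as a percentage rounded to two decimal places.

11.52%

Poland: 16.37% − 4.6% = 11.770%
Turkey: 4.6% − 4.35% = 0.250%
Differential = 11.520% → 11.52%.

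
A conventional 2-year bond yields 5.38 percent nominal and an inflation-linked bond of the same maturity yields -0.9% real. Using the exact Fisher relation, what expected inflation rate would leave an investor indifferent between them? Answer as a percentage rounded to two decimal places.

6.34%

(1 + π) = (1 + i)/(1 + r) = 1.05380 / 0.99100 = 1.063370
Break-even inflation = 1.063370 − 1 → 6.34%.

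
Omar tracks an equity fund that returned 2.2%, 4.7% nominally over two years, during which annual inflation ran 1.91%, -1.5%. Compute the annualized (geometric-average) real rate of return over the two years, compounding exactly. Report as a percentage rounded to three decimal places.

3.246%

Nominal growth factor = 1.0220 × 1.0470 = 1.07003400
Price-level growth factor = 1.0191 × 0.9850 = 1.00381350
Real growth factor = 1.07003400 / 1.00381350 = 1.06596893
Annualized real rate = 1.06596893^(1/2) − 1 = 3.2458% → 3.246%.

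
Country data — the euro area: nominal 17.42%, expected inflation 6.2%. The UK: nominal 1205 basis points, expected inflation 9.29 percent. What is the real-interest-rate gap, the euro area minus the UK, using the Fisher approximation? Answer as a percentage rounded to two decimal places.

The euro area: 17.42% − 6.2% = 11.220%
The UK: 12.05% − 9.29% = 2.760%
Differential = 8.460% → 8.46%.

8.46%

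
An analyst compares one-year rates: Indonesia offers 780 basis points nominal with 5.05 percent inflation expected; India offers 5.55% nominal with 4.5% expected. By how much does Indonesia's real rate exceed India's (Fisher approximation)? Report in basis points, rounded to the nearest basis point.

170 basis points

Indonesia: 7.8% − 5.05% = 2.750%
India: 5.55% − 4.5% = 1.050%
Differential = 1.700% → 170 basis points.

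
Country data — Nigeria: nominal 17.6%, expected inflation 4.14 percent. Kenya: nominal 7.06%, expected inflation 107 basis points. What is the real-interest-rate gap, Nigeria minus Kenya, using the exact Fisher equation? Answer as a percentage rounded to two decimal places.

7.00%

Nigeria: (1 + 0.1760)/(1 + 0.0414) − 1 = 12.9249%
Kenya: (1 + 0.0706)/(1 + 0.0107) − 1 = 5.9266%
Differential = 12.9249% − 5.9266% = 6.9983% → 7.00%.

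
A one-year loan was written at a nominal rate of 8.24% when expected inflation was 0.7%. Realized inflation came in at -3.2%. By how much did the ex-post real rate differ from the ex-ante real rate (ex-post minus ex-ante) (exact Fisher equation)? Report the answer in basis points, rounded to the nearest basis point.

Ex-ante: (1 + 0.0824)/(1 + 0.0070) − 1 = 7.4876%
Ex-post: (1 + 0.0824)/(1 − 0.0320) − 1 = 11.8182%
Difference (ex-post − ex-ante) = 4.3306% → 433 basis points.

433 basis points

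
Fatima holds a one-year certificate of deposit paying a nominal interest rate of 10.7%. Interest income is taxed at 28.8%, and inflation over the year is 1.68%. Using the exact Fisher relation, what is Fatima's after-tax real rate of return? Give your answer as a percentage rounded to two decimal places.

5.84%

After-tax nominal return = 10.7% × (1 − 0.288) = 7.6184%.
1 + r = 1.076184 / 1.01680 = 1.058403
After-tax real rate = 1.058403 − 1 → 5.84%.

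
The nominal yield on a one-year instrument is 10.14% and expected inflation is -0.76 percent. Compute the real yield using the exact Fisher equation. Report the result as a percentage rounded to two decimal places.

By the Fisher equation, 1 + r = (1 + i)/(1 + π).
1 + r = 1.10140 / 0.99240 = 1.109835
r = 1.109835 − 1 = 10.9835%, i.e. 10.98%.

10.98%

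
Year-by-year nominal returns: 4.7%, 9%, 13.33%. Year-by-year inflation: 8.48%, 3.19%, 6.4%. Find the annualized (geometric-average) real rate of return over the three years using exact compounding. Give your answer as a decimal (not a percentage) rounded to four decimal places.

Compound the nominal returns: 1.0470 × 1.0900 × 1.1333 = 1.293355959.
Compound inflation: 1.0848 × 1.0319 × 1.0640 = 1.191047048.
Deflate: 1.293355959 / 1.191047048 = 1.085898296.
Annualized real rate = 1.085898296^(1/3) − 1 = 2.78499% → 0.0278.

0.0278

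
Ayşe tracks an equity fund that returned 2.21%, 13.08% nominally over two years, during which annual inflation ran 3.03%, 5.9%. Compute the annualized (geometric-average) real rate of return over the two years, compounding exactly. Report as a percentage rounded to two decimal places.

Compound the nominal returns: 1.0221 × 1.1308 = 1.15579068.
Compound inflation: 1.0303 × 1.0590 = 1.09108770.
Deflate: 1.15579068 / 1.09108770 = 1.05930136.
Annualized real rate = 1.05930136^(1/2) − 1 = 2.9224% → 2.92%.

2.92%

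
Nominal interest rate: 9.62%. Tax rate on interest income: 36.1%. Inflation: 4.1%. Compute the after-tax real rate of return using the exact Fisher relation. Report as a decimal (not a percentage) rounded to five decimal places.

After-tax nominal return = 9.62% × (1 − 0.361) = 6.14718%.
1 + r = 1.0614718 / 1.04100 = 1.019666
After-tax real rate = 1.019666 − 1 → 0.01967.

0.01967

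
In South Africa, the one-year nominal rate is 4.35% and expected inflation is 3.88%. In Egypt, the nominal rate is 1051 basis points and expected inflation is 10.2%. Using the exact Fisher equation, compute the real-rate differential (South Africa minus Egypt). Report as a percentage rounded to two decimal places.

0.17%

South Africa: (1 + 0.0435)/(1 + 0.0388) − 1 = 0.4524%
Egypt: (1 + 0.1051)/(1 + 0.1020) − 1 = 0.2813%
Differential = 0.4524% − 0.2813% = 0.1711% → 0.17%.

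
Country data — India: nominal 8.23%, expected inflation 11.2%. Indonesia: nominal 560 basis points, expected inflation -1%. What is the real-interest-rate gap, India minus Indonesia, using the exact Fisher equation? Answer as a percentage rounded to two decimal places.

-9.34%

India: (1 + 0.0823)/(1 + 0.1120) − 1 = -2.6709%
Indonesia: (1 + 0.0560)/(1 − 0.0100) − 1 = 6.6667%
Differential = -2.6709% − 6.6667% = -9.3375% → -9.34%.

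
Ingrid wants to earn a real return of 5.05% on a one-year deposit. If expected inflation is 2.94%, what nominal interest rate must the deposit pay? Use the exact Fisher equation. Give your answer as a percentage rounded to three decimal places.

(1 + i) = (1 + r)(1 + π) = 1.05050 × 1.02940 = 1.0813847
i = 1.0813847 − 1, so the required nominal rate is 8.138%.

8.138%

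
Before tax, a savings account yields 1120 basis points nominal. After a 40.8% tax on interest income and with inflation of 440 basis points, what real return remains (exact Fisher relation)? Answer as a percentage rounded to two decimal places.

After-tax nominal return = 11.2% × (1 − 0.408) = 6.6304%.
1 + r = 1.066304 / 1.04400 = 1.021364
After-tax real rate = 1.021364 − 1 → 2.14%.

2.14%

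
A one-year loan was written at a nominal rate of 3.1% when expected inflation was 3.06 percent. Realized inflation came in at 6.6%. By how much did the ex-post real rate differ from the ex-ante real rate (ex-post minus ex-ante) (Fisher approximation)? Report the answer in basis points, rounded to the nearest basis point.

-354 basis points

Ex-ante: 3.1% − 3.06% = 0.040%
Ex-post: 3.1% − 6.6% = -3.500%
Difference (ex-post − ex-ante) = -3.5400% → -354 basis points.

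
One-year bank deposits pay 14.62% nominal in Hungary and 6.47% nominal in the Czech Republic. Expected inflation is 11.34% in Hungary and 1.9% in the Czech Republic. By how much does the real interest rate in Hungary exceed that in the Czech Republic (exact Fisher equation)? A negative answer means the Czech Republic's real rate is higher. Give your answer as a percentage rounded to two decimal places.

Hungary: (1 + 0.1462)/(1 + 0.1134) − 1 = 2.9459%
The Czech Republic: (1 + 0.0647)/(1 + 0.0190) − 1 = 4.4848%
Differential = 2.9459% − 4.4848% = -1.5389% → -1.54%.

-1.54%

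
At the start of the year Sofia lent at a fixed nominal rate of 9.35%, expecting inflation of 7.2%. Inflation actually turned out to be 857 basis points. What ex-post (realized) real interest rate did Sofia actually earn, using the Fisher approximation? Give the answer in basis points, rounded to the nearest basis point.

Ex-post: 9.35% − 8.57% = 0.780%
So the realized real rate is 78 basis points.

78 basis points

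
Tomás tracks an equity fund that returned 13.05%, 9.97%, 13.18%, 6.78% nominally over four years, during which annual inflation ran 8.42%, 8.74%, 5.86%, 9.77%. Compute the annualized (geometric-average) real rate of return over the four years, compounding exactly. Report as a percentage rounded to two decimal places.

Compound the nominal returns: 1.1305 × 1.0997 × 1.1318 × 1.0678 = 1.50246512.
Compound inflation: 1.0842 × 1.0874 × 1.0586 × 1.0977 = 1.36998018.
Deflate: 1.50246512 / 1.36998018 = 1.09670573.
Annualized real rate = 1.09670573^(1/4) − 1 = 2.3346% → 2.33%.

2.33%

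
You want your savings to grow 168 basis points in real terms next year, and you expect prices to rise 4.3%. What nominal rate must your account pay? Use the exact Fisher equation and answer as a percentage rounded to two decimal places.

6.05%

(1 + i) = (1 + r)(1 + π) = 1.01680 × 1.04300 = 1.0605224
i = 1.0605224 − 1, so the required nominal rate is 6.05%.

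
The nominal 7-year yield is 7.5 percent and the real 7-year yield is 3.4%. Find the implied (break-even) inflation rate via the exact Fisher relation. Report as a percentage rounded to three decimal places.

3.965%

(1 + π) = (1 + i)/(1 + r) = 1.07500 / 1.03400 = 1.039652
Break-even inflation = 1.039652 − 1 → 3.965%.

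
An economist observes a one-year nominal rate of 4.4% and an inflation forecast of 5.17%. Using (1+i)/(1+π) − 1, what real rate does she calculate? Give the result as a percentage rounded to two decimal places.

-0.73%

By the Fisher equation, 1 + r = (1 + i)/(1 + π).
1 + r = 1.04400 / 1.05170 = 0.992679
r = 0.992679 − 1 = -0.7321%, i.e. -0.73%.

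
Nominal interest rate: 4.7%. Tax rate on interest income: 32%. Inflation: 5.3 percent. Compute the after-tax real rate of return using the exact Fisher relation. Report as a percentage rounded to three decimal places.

-1.998%

After-tax nominal return = 4.7% × (1 − 0.32) = 3.1960%.
1 + r = 1.03196 / 1.05300 = 0.980019
After-tax real rate = 0.980019 − 1 → -1.998%.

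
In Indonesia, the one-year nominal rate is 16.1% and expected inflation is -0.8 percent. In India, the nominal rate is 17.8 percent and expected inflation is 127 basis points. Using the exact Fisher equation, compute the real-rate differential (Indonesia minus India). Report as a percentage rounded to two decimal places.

0.71%

Indonesia: (1 + 0.1610)/(1 − 0.0080) − 1 = 17.0363%
India: (1 + 0.1780)/(1 + 0.0127) − 1 = 16.3227%
Differential = 17.0363% − 16.3227% = 0.7136% → 0.71%.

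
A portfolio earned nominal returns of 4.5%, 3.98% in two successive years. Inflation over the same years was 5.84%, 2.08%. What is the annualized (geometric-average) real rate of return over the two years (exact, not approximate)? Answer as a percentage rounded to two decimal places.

0.29%

Nominal growth factor = 1.0450 × 1.0398 = 1.08659100
Price-level growth factor = 1.0584 × 1.0208 = 1.08041472
Real growth factor = 1.08659100 / 1.08041472 = 1.00571658
Annualized real rate = 1.00571658^(1/2) − 1 = 0.2854% → 0.29%.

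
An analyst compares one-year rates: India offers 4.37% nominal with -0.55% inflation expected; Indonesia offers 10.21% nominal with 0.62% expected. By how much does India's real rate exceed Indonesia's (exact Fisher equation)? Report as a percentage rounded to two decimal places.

-4.58%

India: (1 + 0.0437)/(1 − 0.0055) − 1 = 4.9472%
Indonesia: (1 + 0.1021)/(1 + 0.0062) − 1 = 9.5309%
Differential = 4.9472% − 9.5309% = -4.5837% → -4.58%.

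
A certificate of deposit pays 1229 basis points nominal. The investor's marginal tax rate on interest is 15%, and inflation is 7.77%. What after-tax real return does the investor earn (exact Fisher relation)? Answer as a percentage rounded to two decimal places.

2.48%

After-tax nominal return = 12.29% × (1 − 0.15) = 10.4465%.
1 + r = 1.104465 / 1.07770 = 1.024835
After-tax real rate = 1.024835 − 1 → 2.48%.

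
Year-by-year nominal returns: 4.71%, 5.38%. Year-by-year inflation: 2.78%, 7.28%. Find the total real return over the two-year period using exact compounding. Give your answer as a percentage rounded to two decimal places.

Nominal growth factor = 1.0471 × 1.0538 = 1.103434
Price-level growth factor = 1.0278 × 1.0728 = 1.102624
Real growth factor = 1.103434 / 1.102624 = 1.000735
Total real return = 1.000735 − 1 → 0.07%.

0.07%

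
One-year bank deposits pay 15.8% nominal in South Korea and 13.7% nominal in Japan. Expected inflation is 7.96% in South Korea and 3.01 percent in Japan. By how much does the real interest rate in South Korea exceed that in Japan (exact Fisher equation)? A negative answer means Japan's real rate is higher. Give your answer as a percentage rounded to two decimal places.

-3.12%

South Korea: (1 + 0.1580)/(1 + 0.0796) − 1 = 7.2619%
Japan: (1 + 0.1370)/(1 + 0.0301) − 1 = 10.3776%
Differential = 7.2619% − 10.3776% = -3.1157% → -3.12%.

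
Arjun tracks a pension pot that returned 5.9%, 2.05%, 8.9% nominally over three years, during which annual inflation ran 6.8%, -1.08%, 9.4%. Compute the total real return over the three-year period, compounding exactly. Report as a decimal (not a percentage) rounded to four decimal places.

0.0183

Nominal growth factor = 1.0590 × 1.0205 × 1.0890 = 1.176893
Price-level growth factor = 1.0680 × 0.9892 × 1.0940 = 1.155773
Real growth factor = 1.176893 / 1.155773 = 1.018273
Total real return = 1.018273 − 1 → 0.0183.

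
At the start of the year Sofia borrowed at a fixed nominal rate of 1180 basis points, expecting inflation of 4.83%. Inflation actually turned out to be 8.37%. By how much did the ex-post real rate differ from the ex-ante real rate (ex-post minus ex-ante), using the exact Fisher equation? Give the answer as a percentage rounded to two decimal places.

-3.48%

Ex-ante: (1 + 0.1180)/(1 + 0.0483) − 1 = 6.6489%
Ex-post: (1 + 0.1180)/(1 + 0.0837) − 1 = 3.1651%
Difference (ex-post − ex-ante) = -3.4838% → -3.48%.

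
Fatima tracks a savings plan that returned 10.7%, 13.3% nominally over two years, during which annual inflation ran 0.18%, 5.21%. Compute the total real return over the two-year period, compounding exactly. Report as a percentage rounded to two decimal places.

19.00%

Nominal growth factor = 1.1070 × 1.1330 = 1.254231
Price-level growth factor = 1.0018 × 1.0521 = 1.053994
Real growth factor = 1.254231 / 1.053994 = 1.189980
Total real return = 1.189980 − 1 → 19.00%.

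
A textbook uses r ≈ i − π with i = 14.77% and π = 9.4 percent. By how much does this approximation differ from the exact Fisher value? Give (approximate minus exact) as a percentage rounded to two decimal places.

Approximate: r ≈ 14.770% − 9.400% = 5.3700%
Exact: (1 + 0.1477)/(1 + 0.0940) − 1 = 4.9086%
Error = 5.3700% − 4.9086% = 0.4614% → 0.46%.

0.46%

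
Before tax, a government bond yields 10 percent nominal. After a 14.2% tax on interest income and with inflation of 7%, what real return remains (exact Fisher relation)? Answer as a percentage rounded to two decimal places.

After-tax nominal return = 10% × (1 − 0.142) = 8.5800%.
1 + r = 1.08580 / 1.07000 = 1.014766
After-tax real rate = 1.014766 − 1 → 1.48%.

1.48%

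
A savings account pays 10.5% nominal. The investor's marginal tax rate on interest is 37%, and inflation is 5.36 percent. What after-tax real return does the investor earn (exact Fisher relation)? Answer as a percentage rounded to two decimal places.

1.19%

After-tax nominal return = 10.5% × (1 − 0.37) = 6.6150%.
1 + r = 1.06615 / 1.05360 = 1.011912
After-tax real rate = 1.011912 − 1 → 1.19%.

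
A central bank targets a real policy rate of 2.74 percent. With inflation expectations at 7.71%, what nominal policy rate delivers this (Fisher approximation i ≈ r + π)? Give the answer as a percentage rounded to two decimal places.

i ≈ r + π = 2.74% + 7.71% = 10.45%.

10.45%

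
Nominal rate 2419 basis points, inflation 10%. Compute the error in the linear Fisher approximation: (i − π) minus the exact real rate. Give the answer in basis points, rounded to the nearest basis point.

Approximate: r ≈ 24.190% − 10.000% = 14.1900%
Exact: (1 + 0.2419)/(1 + 0.1000) − 1 = 12.9000%
Error = 14.1900% − 12.9000% = 1.2900% → 129 basis points.

129 basis points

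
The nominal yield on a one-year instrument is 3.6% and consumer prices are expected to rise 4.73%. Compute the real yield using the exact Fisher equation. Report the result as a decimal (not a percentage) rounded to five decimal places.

-0.01079

1 + r = 1.03600 / 1.04730 = 0.989210
r = 0.989210 − 1 = -1.0790%, i.e. -0.01079.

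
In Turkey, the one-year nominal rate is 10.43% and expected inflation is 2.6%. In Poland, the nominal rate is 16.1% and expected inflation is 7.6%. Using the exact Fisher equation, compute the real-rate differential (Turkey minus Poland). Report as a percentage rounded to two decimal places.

-0.27%

Turkey: (1 + 0.1043)/(1 + 0.0260) − 1 = 7.6316%
Poland: (1 + 0.1610)/(1 + 0.0760) − 1 = 7.8996%
Differential = 7.6316% − 7.8996% = -0.2680% → -0.27%.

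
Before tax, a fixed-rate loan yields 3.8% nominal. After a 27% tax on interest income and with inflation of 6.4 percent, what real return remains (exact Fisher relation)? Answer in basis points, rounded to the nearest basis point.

-341 basis points

After-tax nominal return = 3.8% × (1 − 0.27) = 2.7740%.
1 + r = 1.02774 / 1.06400 = 0.965921
After-tax real rate = 0.965921 − 1 → -341 basis points.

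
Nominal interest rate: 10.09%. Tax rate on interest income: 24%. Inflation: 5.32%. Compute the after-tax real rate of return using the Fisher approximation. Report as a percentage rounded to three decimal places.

After-tax nominal return = 10.09% × (1 − 0.24) = 7.6684%.
r ≈ 7.6684% − 5.32% → 2.348%.

2.348%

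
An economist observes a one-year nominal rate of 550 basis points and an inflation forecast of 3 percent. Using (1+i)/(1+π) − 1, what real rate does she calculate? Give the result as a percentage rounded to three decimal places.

By the Fisher relation, 1 + r = (1 + i)/(1 + π).
1 + r = 1.05500 / 1.03000 = 1.024272
r = 1.024272 − 1 = 2.4272%, i.e. 2.427%.

2.427%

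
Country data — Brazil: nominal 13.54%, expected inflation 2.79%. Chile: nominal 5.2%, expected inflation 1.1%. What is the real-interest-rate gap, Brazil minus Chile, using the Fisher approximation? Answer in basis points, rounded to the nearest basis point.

665 basis points

Brazil: 13.54% − 2.79% = 10.750%
Chile: 5.2% − 1.1% = 4.100%
Differential = 6.650% → 665 basis points.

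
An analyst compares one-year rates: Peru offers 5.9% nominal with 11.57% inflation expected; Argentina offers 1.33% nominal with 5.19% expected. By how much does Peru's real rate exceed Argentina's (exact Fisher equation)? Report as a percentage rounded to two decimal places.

Peru: (1 + 0.0590)/(1 + 0.1157) − 1 = -5.0820%
Argentina: (1 + 0.0133)/(1 + 0.0519) − 1 = -3.6696%
Differential = -5.0820% − (-3.6696%) = -1.4125% → -1.41%.

-1.41%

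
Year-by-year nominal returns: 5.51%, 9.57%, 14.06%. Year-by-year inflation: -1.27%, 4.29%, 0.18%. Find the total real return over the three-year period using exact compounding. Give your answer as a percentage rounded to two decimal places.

27.83%

Nominal growth factor = 1.0551 × 1.0957 × 1.1406 = 1.318617
Price-level growth factor = 0.9873 × 1.0429 × 1.0018 = 1.031509
Real growth factor = 1.318617 / 1.031509 = 1.278338
Total real return = 1.278338 − 1 → 27.83%.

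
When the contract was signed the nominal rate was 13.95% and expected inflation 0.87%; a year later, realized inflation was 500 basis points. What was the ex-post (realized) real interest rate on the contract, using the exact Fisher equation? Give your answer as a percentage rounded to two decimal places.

Ex-post: (1 + 0.1395)/(1 + 0.0500) − 1 = 8.5238%
So the realized real rate is 8.52%.

8.52%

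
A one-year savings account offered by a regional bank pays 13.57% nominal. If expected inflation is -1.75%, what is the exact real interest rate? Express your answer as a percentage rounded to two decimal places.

15.59%

1 + r = 1.13570 / 0.98250 = 1.155929
r = 1.155929 − 1 = 15.5929%, i.e. 15.59%.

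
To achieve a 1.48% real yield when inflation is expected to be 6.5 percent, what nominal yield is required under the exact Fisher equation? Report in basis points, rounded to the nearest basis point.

808 basis points

(1 + i) = (1 + r)(1 + π) = 1.01480 × 1.06500 = 1.080762
i = 1.080762 − 1, so the required nominal rate is 808 basis points.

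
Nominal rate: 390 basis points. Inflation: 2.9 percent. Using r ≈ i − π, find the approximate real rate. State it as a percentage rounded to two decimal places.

1.00%

r ≈ i − π = 3.9% − 2.9% = 1.00%.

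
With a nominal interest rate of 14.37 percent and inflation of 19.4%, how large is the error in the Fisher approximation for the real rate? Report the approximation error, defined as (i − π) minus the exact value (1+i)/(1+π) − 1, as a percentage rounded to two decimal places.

Approximate: r ≈ 14.370% − 19.400% = -5.0300%
Exact: (1 + 0.1437)/(1 + 0.1940) − 1 = -4.2127%
Error = -5.0300% − (-4.2127%) = -0.8173% → -0.82%.

-0.82%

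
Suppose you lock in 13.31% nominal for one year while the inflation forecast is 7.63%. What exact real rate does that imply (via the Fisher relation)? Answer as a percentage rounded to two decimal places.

By the Fisher relation, 1 + r = (1 + i)/(1 + π).
1 + r = 1.13310 / 1.07630 = 1.052773
r = 1.052773 − 1 = 5.2773%, i.e. 5.28%.

5.28%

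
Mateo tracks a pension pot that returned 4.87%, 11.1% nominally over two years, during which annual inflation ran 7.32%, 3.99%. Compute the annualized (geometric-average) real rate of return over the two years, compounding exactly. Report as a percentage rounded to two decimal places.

Nominal growth factor = 1.0487 × 1.1110 = 1.16510570
Price-level growth factor = 1.0732 × 1.0399 = 1.11602068
Real growth factor = 1.16510570 / 1.11602068 = 1.04398218
Annualized real rate = 1.04398218^(1/2) − 1 = 2.1754% → 2.18%.

2.18%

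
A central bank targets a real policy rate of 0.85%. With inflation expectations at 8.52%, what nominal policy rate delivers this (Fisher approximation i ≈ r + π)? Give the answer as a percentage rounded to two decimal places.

i ≈ r + π = 0.85% + 8.52% = 9.37%.

9.37%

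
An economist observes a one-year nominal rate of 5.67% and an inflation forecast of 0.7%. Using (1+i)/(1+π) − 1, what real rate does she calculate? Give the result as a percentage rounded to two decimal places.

1 + r = 1.05670 / 1.00700 = 1.049355
r = 1.049355 − 1 = 4.9355%, i.e. 4.94%.

4.94%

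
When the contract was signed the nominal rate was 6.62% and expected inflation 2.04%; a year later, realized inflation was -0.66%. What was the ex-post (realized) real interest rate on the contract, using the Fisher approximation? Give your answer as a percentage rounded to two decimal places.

Ex-post: 6.62% − (-0.66%) = 7.280%
So the realized real rate is 7.28%.

7.28%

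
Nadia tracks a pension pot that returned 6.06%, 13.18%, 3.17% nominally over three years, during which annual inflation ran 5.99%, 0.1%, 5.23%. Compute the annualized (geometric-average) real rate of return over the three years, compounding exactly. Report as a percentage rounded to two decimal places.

3.52%

Compound the nominal returns: 1.0606 × 1.1318 × 1.0317 = 1.23843935.
Compound inflation: 1.0599 × 1.0010 × 1.0523 = 1.11644810.
Deflate: 1.23843935 / 1.11644810 = 1.10926728.
Annualized real rate = 1.10926728^(1/3) − 1 = 3.5171% → 3.52%.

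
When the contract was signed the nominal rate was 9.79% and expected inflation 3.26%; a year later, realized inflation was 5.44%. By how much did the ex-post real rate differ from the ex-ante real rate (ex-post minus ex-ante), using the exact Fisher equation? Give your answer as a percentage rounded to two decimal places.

Ex-ante: (1 + 0.0979)/(1 + 0.0326) − 1 = 6.3238%
Ex-post: (1 + 0.0979)/(1 + 0.0544) − 1 = 4.1256%
Difference (ex-post − ex-ante) = -2.1983% → -2.20%.

-2.20%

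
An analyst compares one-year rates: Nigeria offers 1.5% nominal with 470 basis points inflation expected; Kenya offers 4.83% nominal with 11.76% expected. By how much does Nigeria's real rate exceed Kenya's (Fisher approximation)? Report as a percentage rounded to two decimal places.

Nigeria: 1.5% − 4.7% = -3.200%
Kenya: 4.83% − 11.76% = -6.930%
Differential = 3.730% → 3.73%.

3.73%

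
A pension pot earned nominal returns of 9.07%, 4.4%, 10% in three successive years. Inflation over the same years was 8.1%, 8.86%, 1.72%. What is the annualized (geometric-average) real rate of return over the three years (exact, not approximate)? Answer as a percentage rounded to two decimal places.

Nominal growth factor = 1.0907 × 1.0440 × 1.1000 = 1.25255988
Price-level growth factor = 1.0810 × 1.0886 × 1.0172 = 1.19701716
Real growth factor = 1.25255988 / 1.19701716 = 1.04640094
Annualized real rate = 1.04640094^(1/3) − 1 = 1.5234% → 1.52%.

1.52%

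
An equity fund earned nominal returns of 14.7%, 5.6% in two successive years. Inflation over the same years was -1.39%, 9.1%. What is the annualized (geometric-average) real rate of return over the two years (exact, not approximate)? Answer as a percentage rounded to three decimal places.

6.106%

Nominal growth factor = 1.1470 × 1.0560 = 1.21123200
Price-level growth factor = 0.9861 × 1.0910 = 1.07583510
Real growth factor = 1.21123200 / 1.07583510 = 1.12585284
Annualized real rate = 1.12585284^(1/2) − 1 = 6.1062% → 6.106%.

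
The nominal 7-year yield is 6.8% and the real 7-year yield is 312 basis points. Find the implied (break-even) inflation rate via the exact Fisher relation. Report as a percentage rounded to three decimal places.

3.569%

(1 + π) = (1 + i)/(1 + r) = 1.06800 / 1.03120 = 1.035687
Break-even inflation = 1.035687 − 1 → 3.569%.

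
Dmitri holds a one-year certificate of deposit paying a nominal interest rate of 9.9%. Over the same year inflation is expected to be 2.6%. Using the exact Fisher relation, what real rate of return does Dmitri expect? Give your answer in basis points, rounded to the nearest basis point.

712 basis points

By the Fisher relation, 1 + r = (1 + i)/(1 + π).
1 + r = 1.09900 / 1.02600 = 1.0711501
r = 1.0711501 − 1 = 7.11501%, i.e. 712 basis points.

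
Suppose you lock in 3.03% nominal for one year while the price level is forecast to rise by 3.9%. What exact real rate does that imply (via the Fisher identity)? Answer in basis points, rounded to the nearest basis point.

By the Fisher identity, 1 + r = (1 + i)/(1 + π).
1 + r = 1.03030 / 1.03900 = 0.991627
r = 0.991627 − 1 = -0.8373%, i.e. -84 basis points.

-84 basis points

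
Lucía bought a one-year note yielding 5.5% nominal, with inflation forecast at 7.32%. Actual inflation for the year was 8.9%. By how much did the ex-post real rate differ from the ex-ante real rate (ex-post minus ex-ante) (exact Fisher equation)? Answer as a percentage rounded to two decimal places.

Ex-ante: (1 + 0.0550)/(1 + 0.0732) − 1 = -1.6959%
Ex-post: (1 + 0.0550)/(1 + 0.0890) − 1 = -3.1221%
Difference (ex-post − ex-ante) = -1.4263% → -1.43%.

-1.43%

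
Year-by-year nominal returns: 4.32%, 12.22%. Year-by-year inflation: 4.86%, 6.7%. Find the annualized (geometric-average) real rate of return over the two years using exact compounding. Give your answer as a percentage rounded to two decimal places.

Compound the nominal returns: 1.0432 × 1.1222 = 1.17067904.
Compound inflation: 1.0486 × 1.0670 = 1.11885620.
Deflate: 1.17067904 / 1.11885620 = 1.04631769.
Annualized real rate = 1.04631769^(1/2) − 1 = 2.2897% → 2.29%.

2.29%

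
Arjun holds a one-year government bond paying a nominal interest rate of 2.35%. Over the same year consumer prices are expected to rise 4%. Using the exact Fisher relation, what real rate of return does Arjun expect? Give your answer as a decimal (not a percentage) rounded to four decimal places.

-0.0159

By the Fisher relation, 1 + r = (1 + i)/(1 + π).
1 + r = 1.02350 / 1.04000 = 0.984135
r = 0.984135 − 1 = -1.5865%, i.e. -0.0159.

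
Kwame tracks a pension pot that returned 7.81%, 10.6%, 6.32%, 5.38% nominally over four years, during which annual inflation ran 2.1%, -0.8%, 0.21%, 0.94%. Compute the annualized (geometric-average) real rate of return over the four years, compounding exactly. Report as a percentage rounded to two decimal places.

6.86%

Compound the nominal returns: 1.0781 × 1.1060 × 1.0632 × 1.0538 = 1.33594117.
Compound inflation: 1.0210 × 0.9920 × 1.0021 × 1.0094 = 1.02449956.
Deflate: 1.33594117 / 1.02449956 = 1.30399390.
Annualized real rate = 1.30399390^(1/4) − 1 = 6.8609% → 6.86%.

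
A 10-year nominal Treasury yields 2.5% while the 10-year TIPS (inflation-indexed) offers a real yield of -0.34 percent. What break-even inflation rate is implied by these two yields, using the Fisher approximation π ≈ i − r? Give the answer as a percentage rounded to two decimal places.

2.84%

π ≈ i − r = 2.5% − (-0.34%) → 2.84%.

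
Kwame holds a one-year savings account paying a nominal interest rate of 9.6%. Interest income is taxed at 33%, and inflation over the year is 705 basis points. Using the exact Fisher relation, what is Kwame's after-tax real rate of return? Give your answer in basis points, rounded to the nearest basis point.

After-tax nominal return = 9.6% × (1 − 0.33) = 6.4320%.
1 + r = 1.06432 / 1.07050 = 0.994227
After-tax real rate = 0.994227 − 1 → -58 basis points.

-58 basis points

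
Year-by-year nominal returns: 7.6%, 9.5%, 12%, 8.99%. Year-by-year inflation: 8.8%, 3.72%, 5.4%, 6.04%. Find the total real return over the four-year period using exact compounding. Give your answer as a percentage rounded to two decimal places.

14.03%

Nominal growth factor = 1.0760 × 1.0950 × 1.1200 × 1.0899 = 1.438239
Price-level growth factor = 1.0880 × 1.0372 × 1.0540 × 1.0604 = 1.261252
Real growth factor = 1.438239 / 1.261252 = 1.140327
Total real return = 1.140327 − 1 → 14.03%.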